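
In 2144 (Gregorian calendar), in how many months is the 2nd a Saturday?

Check the 2nd of each month of 2144: Jan 2: Thu, Feb 2: Sun, Mar 2: Mon, Apr 2: Thu, May 2: Sat, Jun 2: Tue, Jul 2: Thu, Aug 2: Sun, Sep 2: Wed, Oct 2: Fri, Nov 2: Mon, Dec 2: Wed.
Saturday occurs in May — 1 month.

1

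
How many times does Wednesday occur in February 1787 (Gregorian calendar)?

February 1787 has 28 days and begins on Thursday.
The first Wednesday is February 7.
Wednesdays fall on 7, 14, 21, 28 — that's 4.

4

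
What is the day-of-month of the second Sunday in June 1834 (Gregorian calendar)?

June 1, 1834 is a Sunday, so the first Sunday is the 1st.
The second Sunday is 1 + 7 = 8.

8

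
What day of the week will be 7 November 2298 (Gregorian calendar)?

Monday

January 1, 2298 is a Saturday.
November 7 is day 311 of the year, i.e. 310 days after Jan 1.
310 mod 7 = 2, so advance 2 weekdays from Saturday: Monday.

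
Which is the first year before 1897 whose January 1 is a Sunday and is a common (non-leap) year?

Jan 1 advances by 2 weekdays after a leap year and by 1 after a common year.
1897: Jan 1 is Friday.
1896: Wednesday (leap)
1895: Tuesday
1894: Monday
1893: Sunday
1893 begins on a Sunday and is a common year.

1893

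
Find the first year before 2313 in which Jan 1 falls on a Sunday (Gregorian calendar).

2311

Jan 1 advances by 2 weekdays after a leap year and by 1 after a common year.
2313: Jan 1 is Wednesday.
2312: Monday (leap)
2311: Sunday
2311 begins on a Sunday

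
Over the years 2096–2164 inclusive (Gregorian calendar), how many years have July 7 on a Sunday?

Track July 7's weekday year by year (advancing +1, or +2 across a Feb 29):
  2096: Sat  2097: Sun (+1) ✓  2098: Mon (+1)  2099: Tue (+1)  2100: Wed (+1)
  2101: Thu (+1)  2102: Fri (+1)  2103: Sat (+1)  2104: Mon (+2)  2105: Tue (+1)
  2106: Wed (+1)  2107: Thu (+1)  2108: Sat (+2)  2109: Sun (+1) ✓  … (41 more years) …
  2151: Wed (+1)  2152: Fri (+2)  2153: Sat (+1)  2154: Sun (+1) ✓  2155: Mon (+1)
  2156: Wed (+2)  2157: Thu (+1)  2158: Fri (+1)  2159: Sat (+1)  2160: Mon (+2)
  2161: Tue (+1)  2162: Wed (+1)  2163: Thu (+1)  2164: Sat (+2)
Sunday years: 2097, 2109, 2115, 2120, 2126, 2137, 2143, 2148, 2154 — 9 in total.

9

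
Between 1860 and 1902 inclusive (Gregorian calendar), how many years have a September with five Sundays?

14

September has 30 days; it has five Sundays when Sunday falls among the first (month-length − 28) days — i.e. when September 1 is one of Sunday/Saturday.
September 1 by year: 1860:Sat✓ 1861:Sun✓ 1862:Mon 1863:Tue 1864:Thu 1865:Fri 1866:Sat✓ 1867:Sun✓ 1868:Tue 1869:Wed 1870:Thu 1871:Fri 1872:Sun✓ 1873:Mon 1874:Tue …(13 more)… 1888:Sat✓ 1889:Sun✓ 1890:Mon 1891:Tue 1892:Thu 1893:Fri 1894:Sat✓ 1895:Sun✓ 1896:Tue 1897:Wed 1898:Thu 1899:Fri 1900:Sat✓ 1901:Sun✓ 1902:Mon
Years with five Sundays: 1860, 1861, 1866, 1867, 1872, 1877, 1878, 1883, 1888, 1889, 1894, 1895, 1900, 1901 → 14.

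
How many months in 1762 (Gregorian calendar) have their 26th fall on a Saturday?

1

Check the 26th of each month of 1762: Jan 26: Tue, Feb 26: Fri, Mar 26: Fri, Apr 26: Mon, May 26: Wed, Jun 26: Sat, Jul 26: Mon, Aug 26: Thu, Sep 26: Sun, Oct 26: Tue, Nov 26: Fri, Dec 26: Sun.
Saturday occurs in June — 1 month.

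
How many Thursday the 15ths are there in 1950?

Check the 15th of each month of 1950: Jan 15: Sun, Feb 15: Wed, Mar 15: Wed, Apr 15: Sat, May 15: Mon, Jun 15: Thu, Jul 15: Sat, Aug 15: Tue, Sep 15: Fri, Oct 15: Sun, Nov 15: Wed, Dec 15: Fri.
Thursday occurs in June — 1 month.

1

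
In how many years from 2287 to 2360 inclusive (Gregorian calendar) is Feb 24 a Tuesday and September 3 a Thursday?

Check each year's weekday for Feb 24 and September 3:
  2287: Thu/Sat  2288: Fri/Mon  2289: Sun/Tue  2290: Mon/Wed  2291: Tue/Thu ✓  2292: Wed/Sat  2293: Fri/Sun  2294: Sat/Mon  2295: Sun/Tue  2296: Mon/Thu  2297: Wed/Fri  2298: Thu/Sat  2299: Fri/Sun  2300: Sat/Mon  …(46 more)…  2347: Mon/Wed  2348: Tue/Fri  2349: Thu/Sat  2350: Fri/Sun  2351: Sat/Mon  2352: Sun/Wed  2353: Tue/Thu ✓  2354: Wed/Fri  2355: Thu/Sat  2356: Fri/Mon  2357: Sun/Tue  2358: Mon/Wed  2359: Tue/Thu ✓  2360: Wed/Sat
Both conditions hold in: 2291, 2303, 2314, 2325, 2331, 2342, 2353, 2359 — 8.

8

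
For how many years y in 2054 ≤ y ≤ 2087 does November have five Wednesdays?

November has 30 days; it has five Wednesdays when Wednesday falls among the first (month-length − 28) days — i.e. when November 1 is one of Wednesday/Tuesday.
November 1 by year: 2054:Sun 2055:Mon 2056:Wed✓ 2057:Thu 2058:Fri 2059:Sat 2060:Mon 2061:Tue✓ 2062:Wed✓ 2063:Thu 2064:Sat 2065:Sun 2066:Mon 2067:Tue✓ 2068:Thu …(4 more)… 2073:Wed✓ 2074:Thu 2075:Fri 2076:Sun 2077:Mon 2078:Tue✓ 2079:Wed✓ 2080:Fri 2081:Sat 2082:Sun 2083:Mon 2084:Wed✓ 2085:Thu 2086:Fri 2087:Sat
Years with five Wednesdays: 2056, 2061, 2062, 2067, 2072, 2073, 2078, 2079, 2084 → 9.

9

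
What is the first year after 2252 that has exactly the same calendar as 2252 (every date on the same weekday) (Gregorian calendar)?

Two years share a calendar iff Jan 1 falls on the same weekday and both are leap or both are common. 2252: Jan 1 is Thursday, leap year.
2253: Jan 1 Saturday, common
2254: Jan 1 Sunday, common
2255: Jan 1 Monday, common
2256: Jan 1 Tuesday, leap
2257: Jan 1 Thursday, common
2258: Jan 1 Friday, common
2259: Jan 1 Saturday, common
2260: Jan 1 Sunday, leap
2261: Jan 1 Tuesday, common
2262: Jan 1 Wednesday, common
2263: Jan 1 Thursday, common
2264: Jan 1 Friday, leap
2265: Jan 1 Sunday, common
2266: Jan 1 Monday, common
2267: Jan 1 Tuesday, common
2268: Jan 1 Wednesday, leap
2269: Jan 1 Friday, common
2270: Jan 1 Saturday, common
2271: Jan 1 Sunday, common
2272: Jan 1 Monday, leap
2273: Jan 1 Wednesday, common
2274: Jan 1 Thursday, common
2275: Jan 1 Friday, common
2276: Jan 1 Saturday, leap
2277: Jan 1 Monday, common
2278: Jan 1 Tuesday, common
2279: Jan 1 Wednesday, common
2280: Jan 1 Thursday, leap
2280 matches on both conditions.

2280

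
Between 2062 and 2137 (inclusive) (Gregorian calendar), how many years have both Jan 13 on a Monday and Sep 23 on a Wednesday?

Check each year's weekday for Jan 13 and Sep 23:
  2062: Fri/Sat  2063: Sat/Sun  2064: Sun/Tue  2065: Tue/Wed  2066: Wed/Thu  2067: Thu/Fri  2068: Fri/Sun  2069: Sun/Mon  2070: Mon/Tue  2071: Tue/Wed  2072: Wed/Fri  2073: Fri/Sat  2074: Sat/Sun  2075: Sun/Mon  …(48 more)…  2124: Thu/Sat  2125: Sat/Sun  2126: Sun/Mon  2127: Mon/Tue  2128: Tue/Thu  2129: Thu/Fri  2130: Fri/Sat  2131: Sat/Sun  2132: Sun/Tue  2133: Tue/Wed  2134: Wed/Thu  2135: Thu/Fri  2136: Fri/Sun  2137: Sun/Mon
Both conditions hold in: 2076, 2116 — 2.

2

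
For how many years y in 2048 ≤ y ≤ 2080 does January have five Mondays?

January has 31 days; it has five Mondays when Monday falls among the first (month-length − 28) days — i.e. when January 1 is one of Monday/Sunday/Saturday.
January 1 by year: 2048:Wed 2049:Fri 2050:Sat✓ 2051:Sun✓ 2052:Mon✓ 2053:Wed 2054:Thu 2055:Fri 2056:Sat✓ 2057:Mon✓ 2058:Tue 2059:Wed 2060:Thu 2061:Sat✓ 2062:Sun✓ …(3 more)… 2066:Fri 2067:Sat✓ 2068:Sun✓ 2069:Tue 2070:Wed 2071:Thu 2072:Fri 2073:Sun✓ 2074:Mon✓ 2075:Tue 2076:Wed 2077:Fri 2078:Sat✓ 2079:Sun✓ 2080:Mon✓
Years with five Mondays: 2050, 2051, 2052, 2056, 2057, 2061, 2062, 2063, 2067, 2068, 2073, 2074, 2078, 2079, 2080 → 15.

15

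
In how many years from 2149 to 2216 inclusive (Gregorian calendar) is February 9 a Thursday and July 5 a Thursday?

3

Check each year's weekday for February 9 and July 5:
  2149: Sun/Sat  2150: Mon/Sun  2151: Tue/Mon  2152: Wed/Wed  2153: Fri/Thu  2154: Sat/Fri  2155: Sun/Sat  2156: Mon/Mon  2157: Wed/Tue  2158: Thu/Wed  2159: Fri/Thu  2160: Sat/Sat  2161: Mon/Sun  2162: Tue/Mon  …(40 more)…  2203: Wed/Tue  2204: Thu/Thu ✓  2205: Sat/Fri  2206: Sun/Sat  2207: Mon/Sun  2208: Tue/Tue  2209: Thu/Wed  2210: Fri/Thu  2211: Sat/Fri  2212: Sun/Sun  2213: Tue/Mon  2214: Wed/Tue  2215: Thu/Wed  2216: Fri/Fri
Both conditions hold in: 2164, 2192, 2204 — 3.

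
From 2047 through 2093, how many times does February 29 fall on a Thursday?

2

Leap years in 2047–2093: 12 of them.
Feb 29 weekday advances by 5 (mod 7) from one leap year to the next four years later (or differs when a century non-leap intervenes).
Leap-day weekdays: 2048:Sat 2052:Thu✓ 2056:Tue 2060:Sun 2064:Fri 2068:Wed 2072:Mon 2076:Sat 2080:Thu✓ 2084:Tue 2088:Sun 2092:Fri
Thursday: 2052, 2080 → 2.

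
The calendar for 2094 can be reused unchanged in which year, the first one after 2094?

2100

Two years share a calendar iff Jan 1 falls on the same weekday and both are leap or both are common. 2094: Jan 1 is Friday, common year.
2095: Jan 1 Saturday, common
2096: Jan 1 Sunday, leap
2097: Jan 1 Tuesday, common
2098: Jan 1 Wednesday, common
2099: Jan 1 Thursday, common
2100: Jan 1 Friday, common
2100 matches on both conditions.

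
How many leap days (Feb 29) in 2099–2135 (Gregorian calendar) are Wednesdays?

Leap years in 2099–2135: 8 of them.
Feb 29 weekday advances by 5 (mod 7) from one leap year to the next four years later (or differs when a century non-leap intervenes).
Leap-day weekdays: 2104:Fri 2108:Wed✓ 2112:Mon 2116:Sat 2120:Thu 2124:Tue 2128:Sun 2132:Fri
Wednesday: 2108 → 1.

1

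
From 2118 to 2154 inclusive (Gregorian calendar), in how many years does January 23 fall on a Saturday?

Track January 23's weekday year by year (advancing +1, or +2 across a Feb 29):
  2118: Sun  2119: Mon (+1)  2120: Tue (+1)  2121: Thu (+2)  2122: Fri (+1)
  2123: Sat (+1) ✓  2124: Sun (+1)  2125: Tue (+2)  2126: Wed (+1)  2127: Thu (+1)
  2128: Fri (+1)  2129: Sun (+2)  2130: Mon (+1)  2131: Tue (+1)  … (9 more years) …
  2141: Mon (+2)  2142: Tue (+1)  2143: Wed (+1)  2144: Thu (+1)  2145: Sat (+2) ✓
  2146: Sun (+1)  2147: Mon (+1)  2148: Tue (+1)  2149: Thu (+2)  2150: Fri (+1)
  2151: Sat (+1) ✓  2152: Sun (+1)  2153: Tue (+2)  2154: Wed (+1)
Saturday years: 2123, 2134, 2140, 2145, 2151 — 5 in total.

5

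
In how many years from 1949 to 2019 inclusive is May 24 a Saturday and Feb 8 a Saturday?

Check each year's weekday for May 24 and Feb 8:
  1949: Tue/Tue  1950: Wed/Wed  1951: Thu/Thu  1952: Sat/Fri  1953: Sun/Sun  1954: Mon/Mon  1955: Tue/Tue  1956: Thu/Wed  1957: Fri/Fri  1958: Sat/Sat ✓  1959: Sun/Sun  1960: Tue/Mon  1961: Wed/Wed  1962: Thu/Thu  …(43 more)…  2006: Wed/Wed  2007: Thu/Thu  2008: Sat/Fri  2009: Sun/Sun  2010: Mon/Mon  2011: Tue/Tue  2012: Thu/Wed  2013: Fri/Fri  2014: Sat/Sat ✓  2015: Sun/Sun  2016: Tue/Mon  2017: Wed/Wed  2018: Thu/Thu  2019: Fri/Fri
Both conditions hold in: 1958, 1969, 1975, 1986, 1997, 2003, 2014 — 7.

7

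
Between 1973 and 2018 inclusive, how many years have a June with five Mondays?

June has 30 days; it has five Mondays when Monday falls among the first (month-length − 28) days — i.e. when June 1 is one of Monday/Sunday.
June 1 by year: 1973:Fri 1974:Sat 1975:Sun✓ 1976:Tue 1977:Wed 1978:Thu 1979:Fri 1980:Sun✓ 1981:Mon✓ 1982:Tue 1983:Wed 1984:Fri 1985:Sat 1986:Sun✓ 1987:Mon✓ …(16 more)… 2004:Tue 2005:Wed 2006:Thu 2007:Fri 2008:Sun✓ 2009:Mon✓ 2010:Tue 2011:Wed 2012:Fri 2013:Sat 2014:Sun✓ 2015:Mon✓ 2016:Wed 2017:Thu 2018:Fri
Years with five Mondays: 1975, 1980, 1981, 1986, 1987, 1992, 1997, 1998, 2003, 2008, 2009, 2014, 2015 → 13.

13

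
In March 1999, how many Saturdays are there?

4

March 1999 has 31 days and begins on Monday.
The first Saturday is March 6.
Saturdays fall on 6, 13, 20, 27 — that's 4.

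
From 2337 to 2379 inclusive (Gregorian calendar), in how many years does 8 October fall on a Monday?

6

Track 8 October's weekday year by year (advancing +1, or +2 across a Feb 29):
  2337: Fri  2338: Sat (+1)  2339: Sun (+1)  2340: Tue (+2)  2341: Wed (+1)
  2342: Thu (+1)  2343: Fri (+1)  2344: Sun (+2)  2345: Mon (+1) ✓  2346: Tue (+1)
  2347: Wed (+1)  2348: Fri (+2)  2349: Sat (+1)  2350: Sun (+1)  … (15 more years) …
  2366: Sat (+1)  2367: Sun (+1)  2368: Tue (+2)  2369: Wed (+1)  2370: Thu (+1)
  2371: Fri (+1)  2372: Sun (+2)  2373: Mon (+1) ✓  2374: Tue (+1)  2375: Wed (+1)
  2376: Fri (+2)  2377: Sat (+1)  2378: Sun (+1)  2379: Mon (+1) ✓
Monday years: 2345, 2351, 2356, 2362, 2373, 2379 — 6 in total.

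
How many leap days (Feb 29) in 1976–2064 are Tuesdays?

Leap years in 1976–2064: 23 of them.
Feb 29 weekday advances by 5 (mod 7) from one leap year to the next four years later (or differs when a century non-leap intervenes).
Leap-day weekdays: 1976:Sun 1980:Fri 1984:Wed 1988:Mon 1992:Sat 1996:Thu 2000:Tue✓ 2004:Sun 2008:Fri 2012:Wed 2016:Mon 2020:Sat 2024:Thu 2028:Tue✓ 2032:Sun 2036:Fri 2040:Wed 2044:Mon 2048:Sat 2052:Thu 2056:Tue✓ 2060:Sun 2064:Fri
Tuesday: 2000, 2028, 2056 → 3.

3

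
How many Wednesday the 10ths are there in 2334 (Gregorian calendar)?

Check the 10th of each month of 2334: Jan 10: Wed, Feb 10: Sat, Mar 10: Sat, Apr 10: Tue, May 10: Thu, Jun 10: Sun, Jul 10: Tue, Aug 10: Fri, Sep 10: Mon, Oct 10: Wed, Nov 10: Sat, Dec 10: Mon.
Wednesday occurs in January, October — 2 months.

2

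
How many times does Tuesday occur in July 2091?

July 2091 has 31 days and begins on Sunday.
The first Tuesday is July 3.
Tuesdays fall on 3, 10, 17, 24, 31 — that's 5.

5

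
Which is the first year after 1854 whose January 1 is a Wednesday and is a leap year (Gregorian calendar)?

Jan 1 advances by 2 weekdays after a leap year and by 1 after a common year.
1854: Jan 1 is Sunday.
1855: Monday
1856: Tuesday (leap)
1857: Thursday
1858: Friday
1859: Saturday
1860: Sunday (leap)
1861: Tuesday
1862: Wednesday
1863: Thursday
1864: Friday (leap)
1865: Sunday
1866: Monday
1867: Tuesday
1868: Wednesday (leap)
1868 begins on a Wednesday and is a leap year.

1868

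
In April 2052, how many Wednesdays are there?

4

April 2052 has 30 days and begins on Monday.
The first Wednesday is April 3.
Wednesdays fall on 3, 10, 17, 24 — that's 4.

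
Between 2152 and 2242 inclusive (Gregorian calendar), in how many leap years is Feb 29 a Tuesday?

Leap years in 2152–2242: 22 of them.
Feb 29 weekday advances by 5 (mod 7) from one leap year to the next four years later (or differs when a century non-leap intervenes).
Leap-day weekdays: 2152:Tue✓ 2156:Sun 2160:Fri 2164:Wed 2168:Mon 2172:Sat 2176:Thu 2180:Tue✓ 2184:Sun 2188:Fri 2192:Wed 2196:Mon 2204:Wed 2208:Mon 2212:Sat 2216:Thu 2220:Tue✓ 2224:Sun 2228:Fri 2232:Wed 2236:Mon 2240:Sat
Tuesday: 2152, 2180, 2220 → 3.

3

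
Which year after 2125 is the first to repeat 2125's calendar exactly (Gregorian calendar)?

Two years share a calendar iff Jan 1 falls on the same weekday and both are leap or both are common. 2125: Jan 1 is Monday, common year.
2126: Jan 1 Tuesday, common
2127: Jan 1 Wednesday, common
2128: Jan 1 Thursday, leap
2129: Jan 1 Saturday, common
2130: Jan 1 Sunday, common
2131: Jan 1 Monday, common
2131 matches on both conditions.

2131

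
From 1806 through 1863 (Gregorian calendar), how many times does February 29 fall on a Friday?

2

Leap years in 1806–1863: 14 of them.
Feb 29 weekday advances by 5 (mod 7) from one leap year to the next four years later (or differs when a century non-leap intervenes).
Leap-day weekdays: 1808:Mon 1812:Sat 1816:Thu 1820:Tue 1824:Sun 1828:Fri✓ 1832:Wed 1836:Mon 1840:Sat 1844:Thu 1848:Tue 1852:Sun 1856:Fri✓ 1860:Wed
Friday: 1828, 1856 → 2.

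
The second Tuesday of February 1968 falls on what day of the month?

February 1, 1968 is a Thursday, so the first Tuesday is the 6th.
The second Tuesday is 6 + 7 = 13.

13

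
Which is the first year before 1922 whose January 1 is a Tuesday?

1918

Jan 1 advances by 2 weekdays after a leap year and by 1 after a common year.
1922: Jan 1 is Sunday.
1921: Saturday
1920: Thursday (leap)
1919: Wednesday
1918: Tuesday
1918 begins on a Tuesday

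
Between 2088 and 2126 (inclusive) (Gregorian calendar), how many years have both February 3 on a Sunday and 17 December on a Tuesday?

4

Check each year's weekday for February 3 and 17 December:
  2088: Tue/Fri  2089: Thu/Sat  2090: Fri/Sun  2091: Sat/Mon  2092: Sun/Wed  2093: Tue/Thu  2094: Wed/Fri  2095: Thu/Sat  2096: Fri/Mon  2097: Sun/Tue ✓  2098: Mon/Wed  2099: Tue/Thu  2100: Wed/Fri  2101: Thu/Sat  …(11 more)…  2113: Fri/Sun  2114: Sat/Mon  2115: Sun/Tue ✓  2116: Mon/Thu  2117: Wed/Fri  2118: Thu/Sat  2119: Fri/Sun  2120: Sat/Tue  2121: Mon/Wed  2122: Tue/Thu  2123: Wed/Fri  2124: Thu/Sun  2125: Sat/Mon  2126: Sun/Tue ✓
Both conditions hold in: 2097, 2109, 2115, 2126 — 4.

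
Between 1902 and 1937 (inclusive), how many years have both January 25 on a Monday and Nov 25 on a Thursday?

Check each year's weekday for January 25 and Nov 25:
  1902: Sat/Tue  1903: Sun/Wed  1904: Mon/Fri  1905: Wed/Sat  1906: Thu/Sun  1907: Fri/Mon  1908: Sat/Wed  1909: Mon/Thu ✓  1910: Tue/Fri  1911: Wed/Sat  1912: Thu/Mon  1913: Sat/Tue  1914: Sun/Wed  1915: Mon/Thu ✓  …(8 more)…  1924: Fri/Tue  1925: Sun/Wed  1926: Mon/Thu ✓  1927: Tue/Fri  1928: Wed/Sun  1929: Fri/Mon  1930: Sat/Tue  1931: Sun/Wed  1932: Mon/Fri  1933: Wed/Sat  1934: Thu/Sun  1935: Fri/Mon  1936: Sat/Wed  1937: Mon/Thu ✓
Both conditions hold in: 1909, 1915, 1926, 1937 — 4.

4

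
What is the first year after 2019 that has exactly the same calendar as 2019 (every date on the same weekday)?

Two years share a calendar iff Jan 1 falls on the same weekday and both are leap or both are common. 2019: Jan 1 is Tuesday, common year.
2020: Jan 1 Wednesday, leap
2021: Jan 1 Friday, common
2022: Jan 1 Saturday, common
2023: Jan 1 Sunday, common
2024: Jan 1 Monday, leap
2025: Jan 1 Wednesday, common
2026: Jan 1 Thursday, common
2027: Jan 1 Friday, common
2028: Jan 1 Saturday, leap
2029: Jan 1 Monday, common
2030: Jan 1 Tuesday, common
2030 matches on both conditions.

2030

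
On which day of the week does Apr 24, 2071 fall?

Friday

January 1, 2071 is a Thursday.
April 24 is day 114 of the year, i.e. 113 days after Jan 1.
113 mod 7 = 1, so advance 1 weekday from Thursday: Friday.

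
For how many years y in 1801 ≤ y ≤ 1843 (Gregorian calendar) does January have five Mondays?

January has 31 days; it has five Mondays when Monday falls among the first (month-length − 28) days — i.e. when January 1 is one of Monday/Sunday/Saturday.
January 1 by year: 1801:Thu 1802:Fri 1803:Sat✓ 1804:Sun✓ 1805:Tue 1806:Wed 1807:Thu 1808:Fri 1809:Sun✓ 1810:Mon✓ 1811:Tue 1812:Wed 1813:Fri 1814:Sat✓ 1815:Sun✓ …(13 more)… 1829:Thu 1830:Fri 1831:Sat✓ 1832:Sun✓ 1833:Tue 1834:Wed 1835:Thu 1836:Fri 1837:Sun✓ 1838:Mon✓ 1839:Tue 1840:Wed 1841:Fri 1842:Sat✓ 1843:Sun✓
Years with five Mondays: 1803, 1804, 1809, 1810, 1814, 1815, 1816, 1820, 1821, 1825, 1826, 1827, 1831, 1832, 1837, 1838, 1842, 1843 → 18.

18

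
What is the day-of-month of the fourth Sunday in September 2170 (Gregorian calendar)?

23

September 1, 2170 is a Saturday, so the first Sunday is the 2nd.
The fourth Sunday is 2 + 21 = 23.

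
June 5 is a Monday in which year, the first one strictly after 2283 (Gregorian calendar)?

2293

From one year to the next, a fixed date's weekday advances by 1, or by 2 when a Feb 29 lies between the two dates.
2283: June 5 is Tuesday.
2284: Thursday (+2)
2285: Friday (+1)
2286: Saturday (+1)
2287: Sunday (+1)
2288: Tuesday (+2)
2289: Wednesday (+1)
2290: Thursday (+1)
2291: Friday (+1)
2292: Sunday (+2)
2293: Monday (+1)
June 5 falls on a Monday in 2293.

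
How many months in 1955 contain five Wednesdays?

A month of length L has five Wednesdays iff its first Wednesday is on day ≤ L−28 (so day 1–3 in a 31-day month, 1–2 in a 30-day month, day 1 in a leap February).
Checking each month of 1955: Jan starts Sat (31d); Feb starts Tue (28d); Mar starts Tue (31d) ✓; Apr starts Fri (30d); May starts Sun (31d); Jun starts Wed (30d) ✓; Jul starts Fri (31d); Aug starts Mon (31d) ✓; Sep starts Thu (30d); Oct starts Sat (31d); Nov starts Tue (30d) ✓; Dec starts Thu (31d).
Five-Wednesday months: March, June, August, November → 4.

4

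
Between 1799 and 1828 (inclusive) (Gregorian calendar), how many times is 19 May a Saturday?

4

Track 19 May's weekday year by year (advancing +1, or +2 across a Feb 29):
  1799: Sun  1800: Mon (+1)  1801: Tue (+1)  1802: Wed (+1)  1803: Thu (+1)
  1804: Sat (+2) ✓  1805: Sun (+1)  1806: Mon (+1)  1807: Tue (+1)  1808: Thu (+2)
  1809: Fri (+1)  1810: Sat (+1) ✓  1811: Sun (+1)  1812: Tue (+2)  1813: Wed (+1)
  1814: Thu (+1)  1815: Fri (+1)  1816: Sun (+2)  1817: Mon (+1)  1818: Tue (+1)
  1819: Wed (+1)  1820: Fri (+2)  1821: Sat (+1) ✓  1822: Sun (+1)  1823: Mon (+1)
  1824: Wed (+2)  1825: Thu (+1)  1826: Fri (+1)  1827: Sat (+1) ✓  1828: Mon (+2)
Saturday years: 1804, 1810, 1821, 1827 — 4 in total.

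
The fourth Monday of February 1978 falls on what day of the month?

27

February 1, 1978 is a Wednesday, so the first Monday is the 6th.
The fourth Monday is 6 + 21 = 27.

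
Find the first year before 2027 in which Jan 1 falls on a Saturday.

2022

Jan 1 advances by 2 weekdays after a leap year and by 1 after a common year.
2027: Jan 1 is Friday.
2026: Thursday
2025: Wednesday
2024: Monday (leap)
2023: Sunday
2022: Saturday
2022 begins on a Saturday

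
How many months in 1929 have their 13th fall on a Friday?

Check the 13th of each month of 1929: Jan 13: Sun, Feb 13: Wed, Mar 13: Wed, Apr 13: Sat, May 13: Mon, Jun 13: Thu, Jul 13: Sat, Aug 13: Tue, Sep 13: Fri, Oct 13: Sun, Nov 13: Wed, Dec 13: Fri.
Friday occurs in September, December — 2 months.

2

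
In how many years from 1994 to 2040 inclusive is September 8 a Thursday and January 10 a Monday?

6

Check each year's weekday for September 8 and January 10:
  1994: Thu/Mon ✓  1995: Fri/Tue  1996: Sun/Wed  1997: Mon/Fri  1998: Tue/Sat  1999: Wed/Sun  2000: Fri/Mon  2001: Sat/Wed  2002: Sun/Thu  2003: Mon/Fri  2004: Wed/Sat  2005: Thu/Mon ✓  2006: Fri/Tue  2007: Sat/Wed  …(19 more)…  2027: Wed/Sun  2028: Fri/Mon  2029: Sat/Wed  2030: Sun/Thu  2031: Mon/Fri  2032: Wed/Sat  2033: Thu/Mon ✓  2034: Fri/Tue  2035: Sat/Wed  2036: Mon/Thu  2037: Tue/Sat  2038: Wed/Sun  2039: Thu/Mon ✓  2040: Sat/Tue
Both conditions hold in: 1994, 2005, 2011, 2022, 2033, 2039 — 6.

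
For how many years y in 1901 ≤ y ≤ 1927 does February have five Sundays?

February has 28 days (29 in leap years); it has five Sundays when Sunday falls among the first (month-length − 28) days — i.e. when February 1 is Sunday in a leap year (never in a common year).
February 1 by year: 1901:Fri 1902:Sat 1903:Sun 1904:Mon 1905:Wed 1906:Thu 1907:Fri 1908:Sat 1909:Mon 1910:Tue 1911:Wed 1912:Thu 1913:Sat 1914:Sun 1915:Mon 1916:Tue 1917:Thu 1918:Fri 1919:Sat 1920:Sun✓ 1921:Tue 1922:Wed 1923:Thu 1924:Fri 1925:Sun 1926:Mon 1927:Tue
Years with five Sundays: 1920 → 1.

1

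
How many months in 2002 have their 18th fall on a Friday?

2

Check the 18th of each month of 2002: Jan 18: Fri, Feb 18: Mon, Mar 18: Mon, Apr 18: Thu, May 18: Sat, Jun 18: Tue, Jul 18: Thu, Aug 18: Sun, Sep 18: Wed, Oct 18: Fri, Nov 18: Mon, Dec 18: Wed.
Friday occurs in January, October — 2 months.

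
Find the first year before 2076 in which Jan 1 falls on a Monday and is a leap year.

Jan 1 advances by 2 weekdays after a leap year and by 1 after a common year.
2076: Jan 1 is Wednesday (leap).
2075: Tuesday
2074: Monday
2073: Sunday
2072: Friday (leap)
2071: Thursday
2070: Wednesday
2069: Tuesday
2068: Sunday (leap)
2067: Saturday
2066: Friday
2065: Thursday
2064: Tuesday (leap)
2063: Monday
2062: Sunday
2061: Saturday
2060: Thursday (leap)
2059: Wednesday
2058: Tuesday
2057: Monday
2056: Saturday (leap)
2055: Friday
2054: Thursday
2053: Wednesday
2052: Monday (leap)
2052 begins on a Monday and is a leap year.

2052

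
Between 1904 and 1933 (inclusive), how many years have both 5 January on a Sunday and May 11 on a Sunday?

Check each year's weekday for 5 January and May 11:
  1904: Tue/Wed  1905: Thu/Thu  1906: Fri/Fri  1907: Sat/Sat  1908: Sun/Mon  1909: Tue/Tue  1910: Wed/Wed  1911: Thu/Thu  1912: Fri/Sat  1913: Sun/Sun ✓  1914: Mon/Mon  1915: Tue/Tue  1916: Wed/Thu  1917: Fri/Fri  1918: Sat/Sat  1919: Sun/Sun ✓  1920: Mon/Tue  1921: Wed/Wed  1922: Thu/Thu  1923: Fri/Fri  1924: Sat/Sun  1925: Mon/Mon  1926: Tue/Tue  1927: Wed/Wed  1928: Thu/Fri  1929: Sat/Sat  1930: Sun/Sun ✓  1931: Mon/Mon  1932: Tue/Wed  1933: Thu/Thu
Both conditions hold in: 1913, 1919, 1930 — 3.

3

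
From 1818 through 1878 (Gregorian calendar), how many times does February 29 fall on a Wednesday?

2

Leap years in 1818–1878: 15 of them.
Feb 29 weekday advances by 5 (mod 7) from one leap year to the next four years later (or differs when a century non-leap intervenes).
Leap-day weekdays: 1820:Tue 1824:Sun 1828:Fri 1832:Wed✓ 1836:Mon 1840:Sat 1844:Thu 1848:Tue 1852:Sun 1856:Fri 1860:Wed✓ 1864:Mon 1868:Sat 1872:Thu 1876:Tue
Wednesday: 1832, 1860 → 2.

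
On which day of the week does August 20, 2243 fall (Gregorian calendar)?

Sunday

January 1, 2243 is a Sunday.
August 20 is day 232 of the year, i.e. 231 days after Jan 1.
231 mod 7 = 0, so advance 0 weekdays from Sunday: Sunday.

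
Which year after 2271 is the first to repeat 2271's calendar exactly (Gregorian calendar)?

2282

Two years share a calendar iff Jan 1 falls on the same weekday and both are leap or both are common. 2271: Jan 1 is Sunday, common year.
2272: Jan 1 Monday, leap
2273: Jan 1 Wednesday, common
2274: Jan 1 Thursday, common
2275: Jan 1 Friday, common
2276: Jan 1 Saturday, leap
2277: Jan 1 Monday, common
2278: Jan 1 Tuesday, common
2279: Jan 1 Wednesday, common
2280: Jan 1 Thursday, leap
2281: Jan 1 Saturday, common
2282: Jan 1 Sunday, common
2282 matches on both conditions.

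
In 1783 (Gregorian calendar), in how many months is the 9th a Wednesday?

2

Check the 9th of each month of 1783: Jan 9: Thu, Feb 9: Sun, Mar 9: Sun, Apr 9: Wed, May 9: Fri, Jun 9: Mon, Jul 9: Wed, Aug 9: Sat, Sep 9: Tue, Oct 9: Thu, Nov 9: Sun, Dec 9: Tue.
Wednesday occurs in April, July — 2 months.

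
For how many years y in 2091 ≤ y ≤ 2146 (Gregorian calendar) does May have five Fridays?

24

May has 31 days; it has five Fridays when Friday falls among the first (month-length − 28) days — i.e. when May 1 is one of Friday/Thursday/Wednesday.
May 1 by year: 2091:Tue 2092:Thu✓ 2093:Fri✓ 2094:Sat 2095:Sun 2096:Tue 2097:Wed✓ 2098:Thu✓ 2099:Fri✓ 2100:Sat 2101:Sun 2102:Mon 2103:Tue 2104:Thu✓ 2105:Fri✓ …(26 more)… 2132:Thu✓ 2133:Fri✓ 2134:Sat 2135:Sun 2136:Tue 2137:Wed✓ 2138:Thu✓ 2139:Fri✓ 2140:Sun 2141:Mon 2142:Tue 2143:Wed✓ 2144:Fri✓ 2145:Sat 2146:Sun
Years with five Fridays: 2092, 2093, 2097, 2098, 2099, 2104, 2105, 2109, 2110, 2111, 2115, 2116, 2120, 2121, 2122, 2126, 2127, 2132, 2133, 2137, 2138, 2139, 2143, 2144 → 24.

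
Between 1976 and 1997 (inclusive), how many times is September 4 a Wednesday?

3

Track September 4's weekday year by year (advancing +1, or +2 across a Feb 29):
  1976: Sat  1977: Sun (+1)  1978: Mon (+1)  1979: Tue (+1)  1980: Thu (+2)
  1981: Fri (+1)  1982: Sat (+1)  1983: Sun (+1)  1984: Tue (+2)  1985: Wed (+1) ✓
  1986: Thu (+1)  1987: Fri (+1)  1988: Sun (+2)  1989: Mon (+1)  1990: Tue (+1)
  1991: Wed (+1) ✓  1992: Fri (+2)  1993: Sat (+1)  1994: Sun (+1)  1995: Mon (+1)
  1996: Wed (+2) ✓  1997: Thu (+1)
Wednesday years: 1985, 1991, 1996 — 3 in total.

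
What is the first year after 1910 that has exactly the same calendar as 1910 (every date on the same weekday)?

Two years share a calendar iff Jan 1 falls on the same weekday and both are leap or both are common. 1910: Jan 1 is Saturday, common year.
1911: Jan 1 Sunday, common
1912: Jan 1 Monday, leap
1913: Jan 1 Wednesday, common
1914: Jan 1 Thursday, common
1915: Jan 1 Friday, common
1916: Jan 1 Saturday, leap
1917: Jan 1 Monday, common
1918: Jan 1 Tuesday, common
1919: Jan 1 Wednesday, common
1920: Jan 1 Thursday, leap
1921: Jan 1 Saturday, common
1921 matches on both conditions.

1921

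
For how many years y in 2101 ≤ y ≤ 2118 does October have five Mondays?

9

October has 31 days; it has five Mondays when Monday falls among the first (month-length − 28) days — i.e. when October 1 is one of Monday/Sunday/Saturday.
October 1 by year: 2101:Sat✓ 2102:Sun✓ 2103:Mon✓ 2104:Wed 2105:Thu 2106:Fri 2107:Sat✓ 2108:Mon✓ 2109:Tue 2110:Wed 2111:Thu 2112:Sat✓ 2113:Sun✓ 2114:Mon✓ 2115:Tue 2116:Thu 2117:Fri 2118:Sat✓
Years with five Mondays: 2101, 2102, 2103, 2107, 2108, 2112, 2113, 2114, 2118 → 9.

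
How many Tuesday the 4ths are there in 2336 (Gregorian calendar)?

2

Check the 4th of each month of 2336: Jan 4: Sat, Feb 4: Tue, Mar 4: Wed, Apr 4: Sat, May 4: Mon, Jun 4: Thu, Jul 4: Sat, Aug 4: Tue, Sep 4: Fri, Oct 4: Sun, Nov 4: Wed, Dec 4: Fri.
Tuesday occurs in February, August — 2 months.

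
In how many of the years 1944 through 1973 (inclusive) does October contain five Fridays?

October has 31 days; it has five Fridays when Friday falls among the first (month-length − 28) days — i.e. when October 1 is one of Friday/Thursday/Wednesday.
October 1 by year: 1944:Sun 1945:Mon 1946:Tue 1947:Wed✓ 1948:Fri✓ 1949:Sat 1950:Sun 1951:Mon 1952:Wed✓ 1953:Thu✓ 1954:Fri✓ 1955:Sat 1956:Mon 1957:Tue 1958:Wed✓ 1959:Thu✓ 1960:Sat 1961:Sun 1962:Mon 1963:Tue 1964:Thu✓ 1965:Fri✓ 1966:Sat 1967:Sun 1968:Tue 1969:Wed✓ 1970:Thu✓ 1971:Fri✓ 1972:Sun 1973:Mon
Years with five Fridays: 1947, 1948, 1952, 1953, 1954, 1958, 1959, 1964, 1965, 1969, 1970, 1971 → 12.

12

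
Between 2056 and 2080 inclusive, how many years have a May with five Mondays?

11

May has 31 days; it has five Mondays when Monday falls among the first (month-length − 28) days — i.e. when May 1 is one of Monday/Sunday/Saturday.
May 1 by year: 2056:Mon✓ 2057:Tue 2058:Wed 2059:Thu 2060:Sat✓ 2061:Sun✓ 2062:Mon✓ 2063:Tue 2064:Thu 2065:Fri 2066:Sat✓ 2067:Sun✓ 2068:Tue 2069:Wed 2070:Thu 2071:Fri 2072:Sun✓ 2073:Mon✓ 2074:Tue 2075:Wed 2076:Fri 2077:Sat✓ 2078:Sun✓ 2079:Mon✓ 2080:Wed
Years with five Mondays: 2056, 2060, 2061, 2062, 2066, 2067, 2072, 2073, 2077, 2078, 2079 → 11.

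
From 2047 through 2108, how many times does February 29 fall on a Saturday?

Leap years in 2047–2108: 15 of them.
Feb 29 weekday advances by 5 (mod 7) from one leap year to the next four years later (or differs when a century non-leap intervenes).
Leap-day weekdays: 2048:Sat✓ 2052:Thu 2056:Tue 2060:Sun 2064:Fri 2068:Wed 2072:Mon 2076:Sat✓ 2080:Thu 2084:Tue 2088:Sun 2092:Fri 2096:Wed 2104:Fri 2108:Wed
Saturday: 2048, 2076 → 2.

2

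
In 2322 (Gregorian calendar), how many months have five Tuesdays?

4

A month of length L has five Tuesdays iff its first Tuesday is on day ≤ L−28 (so day 1–3 in a 31-day month, 1–2 in a 30-day month, day 1 in a leap February).
Checking each month of 2322: Jan starts Sun (31d) ✓; Feb starts Wed (28d); Mar starts Wed (31d); Apr starts Sat (30d); May starts Mon (31d) ✓; Jun starts Thu (30d); Jul starts Sat (31d); Aug starts Tue (31d) ✓; Sep starts Fri (30d); Oct starts Sun (31d) ✓; Nov starts Wed (30d); Dec starts Fri (31d).
Five-Tuesday months: January, May, August, October → 4.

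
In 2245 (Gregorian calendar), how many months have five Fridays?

A month of length L has five Fridays iff its first Friday is on day ≤ L−28 (so day 1–3 in a 31-day month, 1–2 in a 30-day month, day 1 in a leap February).
Checking each month of 2245: Jan starts Wed (31d) ✓; Feb starts Sat (28d); Mar starts Sat (31d); Apr starts Tue (30d); May starts Thu (31d) ✓; Jun starts Sun (30d); Jul starts Tue (31d); Aug starts Fri (31d) ✓; Sep starts Mon (30d); Oct starts Wed (31d) ✓; Nov starts Sat (30d); Dec starts Mon (31d).
Five-Friday months: January, May, August, October → 4.

4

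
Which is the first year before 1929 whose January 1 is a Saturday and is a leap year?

1916

Jan 1 advances by 2 weekdays after a leap year and by 1 after a common year.
1929: Jan 1 is Tuesday.
1928: Sunday (leap)
1927: Saturday
1926: Friday
1925: Thursday
1924: Tuesday (leap)
1923: Monday
1922: Sunday
1921: Saturday
1920: Thursday (leap)
1919: Wednesday
1918: Tuesday
1917: Monday
1916: Saturday (leap)
1916 begins on a Saturday and is a leap year.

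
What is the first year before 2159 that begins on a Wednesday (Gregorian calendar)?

2155

Jan 1 advances by 2 weekdays after a leap year and by 1 after a common year.
2159: Jan 1 is Monday.
2158: Sunday
2157: Saturday
2156: Thursday (leap)
2155: Wednesday
2155 begins on a Wednesday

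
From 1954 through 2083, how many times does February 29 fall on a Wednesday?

5

Leap years in 1954–2083: 32 of them.
Feb 29 weekday advances by 5 (mod 7) from one leap year to the next four years later (or differs when a century non-leap intervenes).
Leap-day weekdays: 1956:Wed✓ 1960:Mon 1964:Sat 1968:Thu 1972:Tue 1976:Sun 1980:Fri 1984:Wed✓ 1988:Mon 1992:Sat 1996:Thu 2000:Tue 2004:Sun …(6 more)… 2032:Sun 2036:Fri 2040:Wed✓ 2044:Mon 2048:Sat 2052:Thu 2056:Tue 2060:Sun 2064:Fri 2068:Wed✓ 2072:Mon 2076:Sat 2080:Thu
Wednesday: 1956, 1984, 2012, 2040, 2068 → 5.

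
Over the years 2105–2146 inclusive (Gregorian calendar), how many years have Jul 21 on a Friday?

Track Jul 21's weekday year by year (advancing +1, or +2 across a Feb 29):
  2105: Tue  2106: Wed (+1)  2107: Thu (+1)  2108: Sat (+2)  2109: Sun (+1)
  2110: Mon (+1)  2111: Tue (+1)  2112: Thu (+2)  2113: Fri (+1) ✓  2114: Sat (+1)
  2115: Sun (+1)  2116: Tue (+2)  2117: Wed (+1)  2118: Thu (+1)  … (14 more years) …
  2133: Tue (+1)  2134: Wed (+1)  2135: Thu (+1)  2136: Sat (+2)  2137: Sun (+1)
  2138: Mon (+1)  2139: Tue (+1)  2140: Thu (+2)  2141: Fri (+1) ✓  2142: Sat (+1)
  2143: Sun (+1)  2144: Tue (+2)  2145: Wed (+1)  2146: Thu (+1)
Friday years: 2113, 2119, 2124, 2130, 2141 — 5 in total.

5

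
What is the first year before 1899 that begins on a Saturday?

Jan 1 advances by 2 weekdays after a leap year and by 1 after a common year.
1899: Jan 1 is Sunday.
1898: Saturday
1898 begins on a Saturday

1898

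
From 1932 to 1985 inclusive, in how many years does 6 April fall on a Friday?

Track 6 April's weekday year by year (advancing +1, or +2 across a Feb 29):
  1932: Wed  1933: Thu (+1)  1934: Fri (+1) ✓  1935: Sat (+1)  1936: Mon (+2)
  1937: Tue (+1)  1938: Wed (+1)  1939: Thu (+1)  1940: Sat (+2)  1941: Sun (+1)
  1942: Mon (+1)  1943: Tue (+1)  1944: Thu (+2)  1945: Fri (+1) ✓  … (26 more years) …
  1972: Thu (+2)  1973: Fri (+1) ✓  1974: Sat (+1)  1975: Sun (+1)  1976: Tue (+2)
  1977: Wed (+1)  1978: Thu (+1)  1979: Fri (+1) ✓  1980: Sun (+2)  1981: Mon (+1)
  1982: Tue (+1)  1983: Wed (+1)  1984: Fri (+2) ✓  1985: Sat (+1)
Friday years: 1934, 1945, 1951, 1956, 1962, 1973, 1979, 1984 — 8 in total.

8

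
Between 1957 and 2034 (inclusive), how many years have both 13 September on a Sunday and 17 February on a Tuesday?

8

Check each year's weekday for 13 September and 17 February:
  1957: Fri/Sun  1958: Sat/Mon  1959: Sun/Tue ✓  1960: Tue/Wed  1961: Wed/Fri  1962: Thu/Sat  1963: Fri/Sun  1964: Sun/Mon  1965: Mon/Wed  1966: Tue/Thu  1967: Wed/Fri  1968: Fri/Sat  1969: Sat/Mon  1970: Sun/Tue ✓  …(50 more)…  2021: Mon/Wed  2022: Tue/Thu  2023: Wed/Fri  2024: Fri/Sat  2025: Sat/Mon  2026: Sun/Tue ✓  2027: Mon/Wed  2028: Wed/Thu  2029: Thu/Sat  2030: Fri/Sun  2031: Sat/Mon  2032: Mon/Tue  2033: Tue/Thu  2034: Wed/Fri
Both conditions hold in: 1959, 1970, 1981, 1987, 1998, 2009, 2015, 2026 — 8.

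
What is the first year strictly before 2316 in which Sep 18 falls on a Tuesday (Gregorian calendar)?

From one year to the next, a fixed date's weekday advances by 1, or by 2 when a Feb 29 lies between the two dates.
2316: September 18 is Monday.
2315: Saturday (−2)
2314: Friday (−1)
2313: Thursday (−1)
2312: Wednesday (−1)
2311: Monday (−2)
2310: Sunday (−1)
2309: Saturday (−1)
2308: Friday (−1)
2307: Wednesday (−2)
2306: Tuesday (−1)
Sep 18 falls on a Tuesday in 2306.

2306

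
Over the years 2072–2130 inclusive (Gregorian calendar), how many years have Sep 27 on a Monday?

9

Track Sep 27's weekday year by year (advancing +1, or +2 across a Feb 29):
  2072: Tue  2073: Wed (+1)  2074: Thu (+1)  2075: Fri (+1)  2076: Sun (+2)
  2077: Mon (+1) ✓  2078: Tue (+1)  2079: Wed (+1)  2080: Fri (+2)  2081: Sat (+1)
  2082: Sun (+1)  2083: Mon (+1) ✓  2084: Wed (+2)  2085: Thu (+1)  … (31 more years) …
  2117: Mon (+1) ✓  2118: Tue (+1)  2119: Wed (+1)  2120: Fri (+2)  2121: Sat (+1)
  2122: Sun (+1)  2123: Mon (+1) ✓  2124: Wed (+2)  2125: Thu (+1)  2126: Fri (+1)
  2127: Sat (+1)  2128: Mon (+2) ✓  2129: Tue (+1)  2130: Wed (+1)
Monday years: 2077, 2083, 2088, 2094, 2100, 2106, 2117, 2123, 2128 — 9 in total.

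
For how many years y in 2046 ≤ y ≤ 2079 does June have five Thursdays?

10

June has 30 days; it has five Thursdays when Thursday falls among the first (month-length − 28) days — i.e. when June 1 is one of Thursday/Wednesday.
June 1 by year: 2046:Fri 2047:Sat 2048:Mon 2049:Tue 2050:Wed✓ 2051:Thu✓ 2052:Sat 2053:Sun 2054:Mon 2055:Tue 2056:Thu✓ 2057:Fri 2058:Sat 2059:Sun 2060:Tue …(4 more)… 2065:Mon 2066:Tue 2067:Wed✓ 2068:Fri 2069:Sat 2070:Sun 2071:Mon 2072:Wed✓ 2073:Thu✓ 2074:Fri 2075:Sat 2076:Mon 2077:Tue 2078:Wed✓ 2079:Thu✓
Years with five Thursdays: 2050, 2051, 2056, 2061, 2062, 2067, 2072, 2073, 2078, 2079 → 10.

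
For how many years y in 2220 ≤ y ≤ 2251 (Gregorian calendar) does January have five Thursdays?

14

January has 31 days; it has five Thursdays when Thursday falls among the first (month-length − 28) days — i.e. when January 1 is one of Thursday/Wednesday/Tuesday.
January 1 by year: 2220:Sat 2221:Mon 2222:Tue✓ 2223:Wed✓ 2224:Thu✓ 2225:Sat 2226:Sun 2227:Mon 2228:Tue✓ 2229:Thu✓ 2230:Fri 2231:Sat 2232:Sun 2233:Tue✓ 2234:Wed✓ 2235:Thu✓ 2236:Fri 2237:Sun 2238:Mon 2239:Tue✓ 2240:Wed✓ 2241:Fri 2242:Sat 2243:Sun 2244:Mon 2245:Wed✓ 2246:Thu✓ 2247:Fri 2248:Sat 2249:Mon 2250:Tue✓ 2251:Wed✓
Years with five Thursdays: 2222, 2223, 2224, 2228, 2229, 2233, 2234, 2235, 2239, 2240, 2245, 2246, 2250, 2251 → 14.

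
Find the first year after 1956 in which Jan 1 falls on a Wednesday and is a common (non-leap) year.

Jan 1 advances by 2 weekdays after a leap year and by 1 after a common year.
1956: Jan 1 is Sunday (leap).
1957: Tuesday
1958: Wednesday
1958 begins on a Wednesday and is a common year.

1958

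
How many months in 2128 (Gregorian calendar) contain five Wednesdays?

A month of length L has five Wednesdays iff its first Wednesday is on day ≤ L−28 (so day 1–3 in a 31-day month, 1–2 in a 30-day month, day 1 in a leap February).
Checking each month of 2128: Jan starts Thu (31d); Feb starts Sun (29d); Mar starts Mon (31d) ✓; Apr starts Thu (30d); May starts Sat (31d); Jun starts Tue (30d) ✓; Jul starts Thu (31d); Aug starts Sun (31d); Sep starts Wed (30d) ✓; Oct starts Fri (31d); Nov starts Mon (30d); Dec starts Wed (31d) ✓.
Five-Wednesday months: March, June, September, December → 4.

4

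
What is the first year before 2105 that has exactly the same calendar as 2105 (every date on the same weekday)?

Two years share a calendar iff Jan 1 falls on the same weekday and both are leap or both are common. 2105: Jan 1 is Thursday, common year.
2104: Jan 1 Tuesday, leap
2103: Jan 1 Monday, common
2102: Jan 1 Sunday, common
2101: Jan 1 Saturday, common
2100: Jan 1 Friday, common
2099: Jan 1 Thursday, common
2099 matches on both conditions.

2099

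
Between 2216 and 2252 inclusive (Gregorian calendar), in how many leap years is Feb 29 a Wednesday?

Leap years in 2216–2252: 10 of them.
Feb 29 weekday advances by 5 (mod 7) from one leap year to the next four years later (or differs when a century non-leap intervenes).
Leap-day weekdays: 2216:Thu 2220:Tue 2224:Sun 2228:Fri 2232:Wed✓ 2236:Mon 2240:Sat 2244:Thu 2248:Tue 2252:Sun
Wednesday: 2232 → 1.

1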